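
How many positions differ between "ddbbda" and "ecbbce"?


Comparing "ddbbda" and "ecbbce" position by position:
  Position 0: 'd' vs 'e' => DIFFER
  Position 1: 'd' vs 'c' => DIFFER
  Position 2: 'b' vs 'b' => same
  Position 3: 'b' vs 'b' => same
  Position 4: 'd' vs 'c' => DIFFER
  Position 5: 'a' vs 'e' => DIFFER
Positions that differ: 4

4


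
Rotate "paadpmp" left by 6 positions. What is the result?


Input: "paadpmp", rotate left by 6
First 6 characters: "paadpm"
Remaining characters: "p"
Concatenate remaining + first: "p" + "paadpm" = "ppaadpm"

ppaadpm


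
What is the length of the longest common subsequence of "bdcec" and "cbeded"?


LCS of "bdcec" and "cbeded"
DP table:
           c    b    e    d    e    d
      0    0    0    0    0    0    0
  b   0    0    1    1    1    1    1
  d   0    0    1    1    2    2    2
  c   0    1    1    1    2    2    2
  e   0    1    1    2    2    3    3
  c   0    1    1    2    2    3    3
LCS length = dp[5][6] = 3

3


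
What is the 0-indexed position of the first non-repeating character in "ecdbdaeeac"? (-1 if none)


Input: ecdbdaeeac
Character frequencies:
  'a': 2
  'b': 1
  'c': 2
  'd': 2
  'e': 3
Scanning left to right for freq == 1:
  Position 0 ('e'): freq=3, skip
  Position 1 ('c'): freq=2, skip
  Position 2 ('d'): freq=2, skip
  Position 3 ('b'): unique! => answer = 3

3


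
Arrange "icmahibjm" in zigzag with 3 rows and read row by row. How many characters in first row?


Zigzag "icmahibjm" into 3 rows:
Placing characters:
  'i' => row 0
  'c' => row 1
  'm' => row 2
  'a' => row 1
  'h' => row 0
  'i' => row 1
  'b' => row 2
  'j' => row 1
  'm' => row 0
Rows:
  Row 0: "ihm"
  Row 1: "caij"
  Row 2: "mb"
First row length: 3

3


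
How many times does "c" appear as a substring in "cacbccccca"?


Searching for "c" in "cacbccccca"
Scanning each position:
  Position 0: "c" => MATCH
  Position 1: "a" => no
  Position 2: "c" => MATCH
  Position 3: "b" => no
  Position 4: "c" => MATCH
  Position 5: "c" => MATCH
  Position 6: "c" => MATCH
  Position 7: "c" => MATCH
  Position 8: "c" => MATCH
  Position 9: "a" => no
Total occurrences: 7

7


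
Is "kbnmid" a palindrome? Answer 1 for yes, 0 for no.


Input: kbnmid
Reversed: dimnbk
  Compare pos 0 ('k') with pos 5 ('d'): MISMATCH
  Compare pos 1 ('b') with pos 4 ('i'): MISMATCH
  Compare pos 2 ('n') with pos 3 ('m'): MISMATCH
Result: not a palindrome

0


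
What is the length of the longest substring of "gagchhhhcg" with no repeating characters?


Input: "gagchhhhcg"
Sliding window (track last position of each char):
  Position 0 ('g'): window [0,0] length 1 -- new best
  Position 1 ('a'): window [0,1] length 2 -- new best
  Position 2 ('g'): repeat (last at 0), move window start to 1
  Position 2 ('g'): window [1,2] length 2
  Position 3 ('c'): window [1,3] length 3 -- new best
  Position 4 ('h'): window [1,4] length 4 -- new best
  Position 5 ('h'): repeat (last at 4), move window start to 5
  Position 5 ('h'): window [5,5] length 1
  Position 6 ('h'): repeat (last at 5), move window start to 6
  Position 6 ('h'): window [6,6] length 1
  Position 7 ('h'): repeat (last at 6), move window start to 7
  Position 7 ('h'): window [7,7] length 1
  Position 8 ('c'): window [7,8] length 2
  Position 9 ('g'): window [7,9] length 3
Longest substring with no repeats: "agch" with length 4

4


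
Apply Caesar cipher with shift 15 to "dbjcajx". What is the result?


Caesar cipher: shift "dbjcajx" by 15
  'd' (pos 3) + 15 = pos 18 = 's'
  'b' (pos 1) + 15 = pos 16 = 'q'
  'j' (pos 9) + 15 = pos 24 = 'y'
  'c' (pos 2) + 15 = pos 17 = 'r'
  'a' (pos 0) + 15 = pos 15 = 'p'
  'j' (pos 9) + 15 = pos 24 = 'y'
  'x' (pos 23) + 15 = pos 12 = 'm'
Result: sqyrpym

sqyrpym


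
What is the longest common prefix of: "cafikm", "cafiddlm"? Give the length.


Words: cafikm, cafiddlm
  Position 0: all 'c' => match
  Position 1: all 'a' => match
  Position 2: all 'f' => match
  Position 3: all 'i' => match
  Position 4: ('k', 'd') => mismatch, stop
LCP = "cafi" (length 4)

4


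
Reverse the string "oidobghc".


Input: oidobghc
Reading characters right to left:
  Position 7: 'c'
  Position 6: 'h'
  Position 5: 'g'
  Position 4: 'b'
  Position 3: 'o'
  Position 2: 'd'
  Position 1: 'i'
  Position 0: 'o'
Reversed: chgbodio

chgbodio


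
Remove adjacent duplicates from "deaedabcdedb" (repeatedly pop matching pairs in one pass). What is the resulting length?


Input: deaedabcdedb
Stack-based adjacent duplicate removal:
  Read 'd': push. Stack: d
  Read 'e': push. Stack: de
  Read 'a': push. Stack: dea
  Read 'e': push. Stack: deae
  Read 'd': push. Stack: deaed
  Read 'a': push. Stack: deaeda
  Read 'b': push. Stack: deaedab
  Read 'c': push. Stack: deaedabc
  Read 'd': push. Stack: deaedabcd
  Read 'e': push. Stack: deaedabcde
  Read 'd': push. Stack: deaedabcded
  Read 'b': push. Stack: deaedabcdedb
Final stack: "deaedabcdedb" (length 12)

12


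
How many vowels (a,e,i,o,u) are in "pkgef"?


Input: pkgef
Checking each character:
  'p' at position 0: consonant
  'k' at position 1: consonant
  'g' at position 2: consonant
  'e' at position 3: vowel (running total: 1)
  'f' at position 4: consonant
Total vowels: 1

1


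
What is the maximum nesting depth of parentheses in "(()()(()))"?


Input: "(()()(()))"
Tracking depth:
  Position 0 '(': depth becomes 1
  Position 1 '(': depth becomes 2
  Position 2 ')': depth becomes 1
  Position 3 '(': depth becomes 2
  Position 4 ')': depth becomes 1
  Position 5 '(': depth becomes 2
  Position 6 '(': depth becomes 3
  Position 7 ')': depth becomes 2
  Position 8 ')': depth becomes 1
  Position 9 ')': depth becomes 0
Maximum depth reached: 3

3


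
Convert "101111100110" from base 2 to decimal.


Input: "101111100110" in base 2
Positional expansion:
  Digit '1' (value 1) x 2^11 = 2048
  Digit '0' (value 0) x 2^10 = 0
  Digit '1' (value 1) x 2^9 = 512
  Digit '1' (value 1) x 2^8 = 256
  Digit '1' (value 1) x 2^7 = 128
  Digit '1' (value 1) x 2^6 = 64
  Digit '1' (value 1) x 2^5 = 32
  Digit '0' (value 0) x 2^4 = 0
  Digit '0' (value 0) x 2^3 = 0
  Digit '1' (value 1) x 2^2 = 4
  Digit '1' (value 1) x 2^1 = 2
  Digit '0' (value 0) x 2^0 = 0
Sum = 3046

3046


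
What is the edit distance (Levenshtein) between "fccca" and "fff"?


Computing edit distance: "fccca" -> "fff"
DP table:
           f    f    f
      0    1    2    3
  f   1    0    1    2
  c   2    1    1    2
  c   3    2    2    2
  c   4    3    3    3
  a   5    4    4    4
Edit distance = dp[5][3] = 4

4


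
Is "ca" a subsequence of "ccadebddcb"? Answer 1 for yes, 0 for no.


Check if "ca" is a subsequence of "ccadebddcb"
Greedy scan:
  Position 0 ('c'): matches sub[0] = 'c'
  Position 1 ('c'): no match needed
  Position 2 ('a'): matches sub[1] = 'a'
  Position 3 ('d'): no match needed
  Position 4 ('e'): no match needed
  Position 5 ('b'): no match needed
  Position 6 ('d'): no match needed
  Position 7 ('d'): no match needed
  Position 8 ('c'): no match needed
  Position 9 ('b'): no match needed
All 2 characters matched => is a subsequence

1


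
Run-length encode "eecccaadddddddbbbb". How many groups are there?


Input: eecccaadddddddbbbb
Scanning for consecutive runs:
  Group 1: 'e' x 2 (positions 0-1)
  Group 2: 'c' x 3 (positions 2-4)
  Group 3: 'a' x 2 (positions 5-6)
  Group 4: 'd' x 7 (positions 7-13)
  Group 5: 'b' x 4 (positions 14-17)
Total groups: 5

5


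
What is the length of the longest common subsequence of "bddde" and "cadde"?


LCS of "bddde" and "cadde"
DP table:
           c    a    d    d    e
      0    0    0    0    0    0
  b   0    0    0    0    0    0
  d   0    0    0    1    1    1
  d   0    0    0    1    2    2
  d   0    0    0    1    2    2
  e   0    0    0    1    2    3
LCS length = dp[5][5] = 3

3


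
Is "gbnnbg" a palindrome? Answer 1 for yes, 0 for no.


Input: gbnnbg
Reversed: gbnnbg
  Compare pos 0 ('g') with pos 5 ('g'): match
  Compare pos 1 ('b') with pos 4 ('b'): match
  Compare pos 2 ('n') with pos 3 ('n'): match
Result: palindrome

1


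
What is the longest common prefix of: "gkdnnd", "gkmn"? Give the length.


Words: gkdnnd, gkmn
  Position 0: all 'g' => match
  Position 1: all 'k' => match
  Position 2: ('d', 'm') => mismatch, stop
LCP = "gk" (length 2)

2


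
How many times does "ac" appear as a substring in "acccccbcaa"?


Searching for "ac" in "acccccbcaa"
Scanning each position:
  Position 0: "ac" => MATCH
  Position 1: "cc" => no
  Position 2: "cc" => no
  Position 3: "cc" => no
  Position 4: "cc" => no
  Position 5: "cb" => no
  Position 6: "bc" => no
  Position 7: "ca" => no
  Position 8: "aa" => no
Total occurrences: 1

1


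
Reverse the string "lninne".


Input: lninne
Reading characters right to left:
  Position 5: 'e'
  Position 4: 'n'
  Position 3: 'n'
  Position 2: 'i'
  Position 1: 'n'
  Position 0: 'l'
Reversed: enninl

enninl


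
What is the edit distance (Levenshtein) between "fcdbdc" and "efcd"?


Computing edit distance: "fcdbdc" -> "efcd"
DP table:
           e    f    c    d
      0    1    2    3    4
  f   1    1    1    2    3
  c   2    2    2    1    2
  d   3    3    3    2    1
  b   4    4    4    3    2
  d   5    5    5    4    3
  c   6    6    6    5    4
Edit distance = dp[6][4] = 4

4


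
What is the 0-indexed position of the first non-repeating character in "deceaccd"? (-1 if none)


Input: deceaccd
Character frequencies:
  'a': 1
  'c': 3
  'd': 2
  'e': 2
Scanning left to right for freq == 1:
  Position 0 ('d'): freq=2, skip
  Position 1 ('e'): freq=2, skip
  Position 2 ('c'): freq=3, skip
  Position 3 ('e'): freq=2, skip
  Position 4 ('a'): unique! => answer = 4

4


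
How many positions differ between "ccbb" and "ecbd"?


Comparing "ccbb" and "ecbd" position by position:
  Position 0: 'c' vs 'e' => DIFFER
  Position 1: 'c' vs 'c' => same
  Position 2: 'b' vs 'b' => same
  Position 3: 'b' vs 'd' => DIFFER
Positions that differ: 2

2


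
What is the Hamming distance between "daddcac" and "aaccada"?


Comparing "daddcac" and "aaccada" position by position:
  Position 0: 'd' vs 'a' => differ
  Position 1: 'a' vs 'a' => same
  Position 2: 'd' vs 'c' => differ
  Position 3: 'd' vs 'c' => differ
  Position 4: 'c' vs 'a' => differ
  Position 5: 'a' vs 'd' => differ
  Position 6: 'c' vs 'a' => differ
Total differences (Hamming distance): 6

6


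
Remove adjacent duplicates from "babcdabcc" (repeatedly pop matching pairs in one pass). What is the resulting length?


Input: babcdabcc
Stack-based adjacent duplicate removal:
  Read 'b': push. Stack: b
  Read 'a': push. Stack: ba
  Read 'b': push. Stack: bab
  Read 'c': push. Stack: babc
  Read 'd': push. Stack: babcd
  Read 'a': push. Stack: babcda
  Read 'b': push. Stack: babcdab
  Read 'c': push. Stack: babcdabc
  Read 'c': matches stack top 'c' => pop. Stack: babcdab
Final stack: "babcdab" (length 7)

7


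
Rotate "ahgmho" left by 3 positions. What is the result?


Input: "ahgmho", rotate left by 3
First 3 characters: "ahg"
Remaining characters: "mho"
Concatenate remaining + first: "mho" + "ahg" = "mhoahg"

mhoahg


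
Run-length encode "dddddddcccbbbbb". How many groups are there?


Input: dddddddcccbbbbb
Scanning for consecutive runs:
  Group 1: 'd' x 7 (positions 0-6)
  Group 2: 'c' x 3 (positions 7-9)
  Group 3: 'b' x 5 (positions 10-14)
Total groups: 3

3


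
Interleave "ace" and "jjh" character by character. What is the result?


Interleaving "ace" and "jjh":
  Position 0: 'a' from first, 'j' from second => "aj"
  Position 1: 'c' from first, 'j' from second => "cj"
  Position 2: 'e' from first, 'h' from second => "eh"
Result: ajcjeh

ajcjeh


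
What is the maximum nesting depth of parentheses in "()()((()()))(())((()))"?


Input: "()()((()()))(())((()))"
Tracking depth:
  Position 0 '(': depth becomes 1
  Position 1 ')': depth becomes 0
  Position 2 '(': depth becomes 1
  Position 3 ')': depth becomes 0
  Position 4 '(': depth becomes 1
  Position 5 '(': depth becomes 2
  Position 6 '(': depth becomes 3
  Position 7 ')': depth becomes 2
  Position 8 '(': depth becomes 3
  Position 9 ')': depth becomes 2
  Position 10 ')': depth becomes 1
  Position 11 ')': depth becomes 0
  Position 12 '(': depth becomes 1
  Position 13 '(': depth becomes 2
  Position 14 ')': depth becomes 1
  Position 15 ')': depth becomes 0
  Position 16 '(': depth becomes 1
  Position 17 '(': depth becomes 2
  Position 18 '(': depth becomes 3
  Position 19 ')': depth becomes 2
  Position 20 ')': depth becomes 1
  Position 21 ')': depth becomes 0
Maximum depth reached: 3

3


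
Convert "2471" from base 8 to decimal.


Input: "2471" in base 8
Positional expansion:
  Digit '2' (value 2) x 8^3 = 1024
  Digit '4' (value 4) x 8^2 = 256
  Digit '7' (value 7) x 8^1 = 56
  Digit '1' (value 1) x 8^0 = 1
Sum = 1337

1337


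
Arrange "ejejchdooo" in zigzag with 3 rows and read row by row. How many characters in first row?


Zigzag "ejejchdooo" into 3 rows:
Placing characters:
  'e' => row 0
  'j' => row 1
  'e' => row 2
  'j' => row 1
  'c' => row 0
  'h' => row 1
  'd' => row 2
  'o' => row 1
  'o' => row 0
  'o' => row 1
Rows:
  Row 0: "eco"
  Row 1: "jjhoo"
  Row 2: "ed"
First row length: 3

3


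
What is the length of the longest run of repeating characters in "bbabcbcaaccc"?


Input: "bbabcbcaaccc"
Scanning for longest run:
  Position 1 ('b'): continues run of 'b', length=2
  Position 2 ('a'): new char, reset run to 1
  Position 3 ('b'): new char, reset run to 1
  Position 4 ('c'): new char, reset run to 1
  Position 5 ('b'): new char, reset run to 1
  Position 6 ('c'): new char, reset run to 1
  Position 7 ('a'): new char, reset run to 1
  Position 8 ('a'): continues run of 'a', length=2
  Position 9 ('c'): new char, reset run to 1
  Position 10 ('c'): continues run of 'c', length=2
  Position 11 ('c'): continues run of 'c', length=3
Longest run: 'c' with length 3

3


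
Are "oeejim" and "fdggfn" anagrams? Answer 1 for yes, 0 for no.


Strings: "oeejim", "fdggfn"
Sorted first:  eeijmo
Sorted second: dffggn
Differ at position 0: 'e' vs 'd' => not anagrams

0


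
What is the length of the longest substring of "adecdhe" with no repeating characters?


Input: "adecdhe"
Sliding window (track last position of each char):
  Position 0 ('a'): window [0,0] length 1 -- new best
  Position 1 ('d'): window [0,1] length 2 -- new best
  Position 2 ('e'): window [0,2] length 3 -- new best
  Position 3 ('c'): window [0,3] length 4 -- new best
  Position 4 ('d'): repeat (last at 1), move window start to 2
  Position 4 ('d'): window [2,4] length 3
  Position 5 ('h'): window [2,5] length 4
  Position 6 ('e'): repeat (last at 2), move window start to 3
  Position 6 ('e'): window [3,6] length 4
Longest substring with no repeats: "adec" with length 4

4


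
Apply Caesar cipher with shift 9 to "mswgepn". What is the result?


Caesar cipher: shift "mswgepn" by 9
  'm' (pos 12) + 9 = pos 21 = 'v'
  's' (pos 18) + 9 = pos 1 = 'b'
  'w' (pos 22) + 9 = pos 5 = 'f'
  'g' (pos 6) + 9 = pos 15 = 'p'
  'e' (pos 4) + 9 = pos 13 = 'n'
  'p' (pos 15) + 9 = pos 24 = 'y'
  'n' (pos 13) + 9 = pos 22 = 'w'
Result: vbfpnyw

vbfpnyw


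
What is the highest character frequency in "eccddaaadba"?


Input: eccddaaadba
Character counts:
  'a': 4
  'b': 1
  'c': 2
  'd': 3
  'e': 1
Maximum frequency: 4

4


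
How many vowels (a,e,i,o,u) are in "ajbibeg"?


Input: ajbibeg
Checking each character:
  'a' at position 0: vowel (running total: 1)
  'j' at position 1: consonant
  'b' at position 2: consonant
  'i' at position 3: vowel (running total: 2)
  'b' at position 4: consonant
  'e' at position 5: vowel (running total: 3)
  'g' at position 6: consonant
Total vowels: 3

3


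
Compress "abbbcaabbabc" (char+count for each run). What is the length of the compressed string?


Input: abbbcaabbabc
Runs:
  'a' x 1 => "a1"
  'b' x 3 => "b3"
  'c' x 1 => "c1"
  'a' x 2 => "a2"
  'b' x 2 => "b2"
  'a' x 1 => "a1"
  'b' x 1 => "b1"
  'c' x 1 => "c1"
Compressed: "a1b3c1a2b2a1b1c1"
Compressed length: 16

16


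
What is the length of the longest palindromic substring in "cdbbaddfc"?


Input: "cdbbaddfc"
Checking substrings for palindromes:
  [2:4] "bb" (len 2) => palindrome
  [5:7] "dd" (len 2) => palindrome
Longest palindromic substring: "bb" with length 2

2


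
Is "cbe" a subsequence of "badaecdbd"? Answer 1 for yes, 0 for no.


Check if "cbe" is a subsequence of "badaecdbd"
Greedy scan:
  Position 0 ('b'): no match needed
  Position 1 ('a'): no match needed
  Position 2 ('d'): no match needed
  Position 3 ('a'): no match needed
  Position 4 ('e'): no match needed
  Position 5 ('c'): matches sub[0] = 'c'
  Position 6 ('d'): no match needed
  Position 7 ('b'): matches sub[1] = 'b'
  Position 8 ('d'): no match needed
Only matched 2/3 characters => not a subsequence

0


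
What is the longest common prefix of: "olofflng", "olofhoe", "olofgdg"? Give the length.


Words: olofflng, olofhoe, olofgdg
  Position 0: all 'o' => match
  Position 1: all 'l' => match
  Position 2: all 'o' => match
  Position 3: all 'f' => match
  Position 4: ('f', 'h', 'g') => mismatch, stop
LCP = "olof" (length 4)

4


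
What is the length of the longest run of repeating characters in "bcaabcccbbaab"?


Input: "bcaabcccbbaab"
Scanning for longest run:
  Position 1 ('c'): new char, reset run to 1
  Position 2 ('a'): new char, reset run to 1
  Position 3 ('a'): continues run of 'a', length=2
  Position 4 ('b'): new char, reset run to 1
  Position 5 ('c'): new char, reset run to 1
  Position 6 ('c'): continues run of 'c', length=2
  Position 7 ('c'): continues run of 'c', length=3
  Position 8 ('b'): new char, reset run to 1
  Position 9 ('b'): continues run of 'b', length=2
  Position 10 ('a'): new char, reset run to 1
  Position 11 ('a'): continues run of 'a', length=2
  Position 12 ('b'): new char, reset run to 1
Longest run: 'c' with length 3

3


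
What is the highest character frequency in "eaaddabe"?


Input: eaaddabe
Character counts:
  'a': 3
  'b': 1
  'd': 2
  'e': 2
Maximum frequency: 3

3


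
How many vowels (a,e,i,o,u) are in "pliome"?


Input: pliome
Checking each character:
  'p' at position 0: consonant
  'l' at position 1: consonant
  'i' at position 2: vowel (running total: 1)
  'o' at position 3: vowel (running total: 2)
  'm' at position 4: consonant
  'e' at position 5: vowel (running total: 3)
Total vowels: 3

3


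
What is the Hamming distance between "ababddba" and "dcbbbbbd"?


Comparing "ababddba" and "dcbbbbbd" position by position:
  Position 0: 'a' vs 'd' => differ
  Position 1: 'b' vs 'c' => differ
  Position 2: 'a' vs 'b' => differ
  Position 3: 'b' vs 'b' => same
  Position 4: 'd' vs 'b' => differ
  Position 5: 'd' vs 'b' => differ
  Position 6: 'b' vs 'b' => same
  Position 7: 'a' vs 'd' => differ
Total differences (Hamming distance): 6

6


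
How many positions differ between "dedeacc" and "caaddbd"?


Comparing "dedeacc" and "caaddbd" position by position:
  Position 0: 'd' vs 'c' => DIFFER
  Position 1: 'e' vs 'a' => DIFFER
  Position 2: 'd' vs 'a' => DIFFER
  Position 3: 'e' vs 'd' => DIFFER
  Position 4: 'a' vs 'd' => DIFFER
  Position 5: 'c' vs 'b' => DIFFER
  Position 6: 'c' vs 'd' => DIFFER
Positions that differ: 7

7


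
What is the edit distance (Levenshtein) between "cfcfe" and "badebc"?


Computing edit distance: "cfcfe" -> "badebc"
DP table:
           b    a    d    e    b    c
      0    1    2    3    4    5    6
  c   1    1    2    3    4    5    5
  f   2    2    2    3    4    5    6
  c   3    3    3    3    4    5    5
  f   4    4    4    4    4    5    6
  e   5    5    5    5    4    5    6
Edit distance = dp[5][6] = 6

6


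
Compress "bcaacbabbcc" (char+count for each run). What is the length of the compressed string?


Input: bcaacbabbcc
Runs:
  'b' x 1 => "b1"
  'c' x 1 => "c1"
  'a' x 2 => "a2"
  'c' x 1 => "c1"
  'b' x 1 => "b1"
  'a' x 1 => "a1"
  'b' x 2 => "b2"
  'c' x 2 => "c2"
Compressed: "b1c1a2c1b1a1b2c2"
Compressed length: 16

16


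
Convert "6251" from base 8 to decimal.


Input: "6251" in base 8
Positional expansion:
  Digit '6' (value 6) x 8^3 = 3072
  Digit '2' (value 2) x 8^2 = 128
  Digit '5' (value 5) x 8^1 = 40
  Digit '1' (value 1) x 8^0 = 1
Sum = 3241

3241


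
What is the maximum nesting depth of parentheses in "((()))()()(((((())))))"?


Input: "((()))()()(((((())))))"
Tracking depth:
  Position 0 '(': depth becomes 1
  Position 1 '(': depth becomes 2
  Position 2 '(': depth becomes 3
  Position 3 ')': depth becomes 2
  Position 4 ')': depth becomes 1
  Position 5 ')': depth becomes 0
  Position 6 '(': depth becomes 1
  Position 7 ')': depth becomes 0
  Position 8 '(': depth becomes 1
  Position 9 ')': depth becomes 0
  Position 10 '(': depth becomes 1
  Position 11 '(': depth becomes 2
  Position 12 '(': depth becomes 3
  Position 13 '(': depth becomes 4
  Position 14 '(': depth becomes 5
  Position 15 '(': depth becomes 6
  Position 16 ')': depth becomes 5
  Position 17 ')': depth becomes 4
  Position 18 ')': depth becomes 3
  Position 19 ')': depth becomes 2
  Position 20 ')': depth becomes 1
  Position 21 ')': depth becomes 0
Maximum depth reached: 6

6


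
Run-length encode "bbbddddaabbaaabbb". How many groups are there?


Input: bbbddddaabbaaabbb
Scanning for consecutive runs:
  Group 1: 'b' x 3 (positions 0-2)
  Group 2: 'd' x 4 (positions 3-6)
  Group 3: 'a' x 2 (positions 7-8)
  Group 4: 'b' x 2 (positions 9-10)
  Group 5: 'a' x 3 (positions 11-13)
  Group 6: 'b' x 3 (positions 14-16)
Total groups: 6

6


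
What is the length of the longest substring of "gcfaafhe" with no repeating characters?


Input: "gcfaafhe"
Sliding window (track last position of each char):
  Position 0 ('g'): window [0,0] length 1 -- new best
  Position 1 ('c'): window [0,1] length 2 -- new best
  Position 2 ('f'): window [0,2] length 3 -- new best
  Position 3 ('a'): window [0,3] length 4 -- new best
  Position 4 ('a'): repeat (last at 3), move window start to 4
  Position 4 ('a'): window [4,4] length 1
  Position 5 ('f'): window [4,5] length 2
  Position 6 ('h'): window [4,6] length 3
  Position 7 ('e'): window [4,7] length 4
Longest substring with no repeats: "gcfa" with length 4

4


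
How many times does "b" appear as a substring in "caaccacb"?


Searching for "b" in "caaccacb"
Scanning each position:
  Position 0: "c" => no
  Position 1: "a" => no
  Position 2: "a" => no
  Position 3: "c" => no
  Position 4: "c" => no
  Position 5: "a" => no
  Position 6: "c" => no
  Position 7: "b" => MATCH
Total occurrences: 1

1


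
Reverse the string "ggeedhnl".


Input: ggeedhnl
Reading characters right to left:
  Position 7: 'l'
  Position 6: 'n'
  Position 5: 'h'
  Position 4: 'd'
  Position 3: 'e'
  Position 2: 'e'
  Position 1: 'g'
  Position 0: 'g'
Reversed: lnhdeegg

lnhdeegg


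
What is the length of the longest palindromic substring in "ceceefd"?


Input: "ceceefd"
Checking substrings for palindromes:
  [0:3] "cec" (len 3) => palindrome
  [1:4] "ece" (len 3) => palindrome
  [3:5] "ee" (len 2) => palindrome
Longest palindromic substring: "cec" with length 3

3


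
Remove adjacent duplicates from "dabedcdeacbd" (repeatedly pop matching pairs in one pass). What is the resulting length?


Input: dabedcdeacbd
Stack-based adjacent duplicate removal:
  Read 'd': push. Stack: d
  Read 'a': push. Stack: da
  Read 'b': push. Stack: dab
  Read 'e': push. Stack: dabe
  Read 'd': push. Stack: dabed
  Read 'c': push. Stack: dabedc
  Read 'd': push. Stack: dabedcd
  Read 'e': push. Stack: dabedcde
  Read 'a': push. Stack: dabedcdea
  Read 'c': push. Stack: dabedcdeac
  Read 'b': push. Stack: dabedcdeacb
  Read 'd': push. Stack: dabedcdeacbd
Final stack: "dabedcdeacbd" (length 12)

12


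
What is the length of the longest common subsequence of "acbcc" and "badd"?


LCS of "acbcc" and "badd"
DP table:
           b    a    d    d
      0    0    0    0    0
  a   0    0    1    1    1
  c   0    0    1    1    1
  b   0    1    1    1    1
  c   0    1    1    1    1
  c   0    1    1    1    1
LCS length = dp[5][4] = 1

1


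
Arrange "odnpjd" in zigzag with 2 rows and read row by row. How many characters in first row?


Zigzag "odnpjd" into 2 rows:
Placing characters:
  'o' => row 0
  'd' => row 1
  'n' => row 0
  'p' => row 1
  'j' => row 0
  'd' => row 1
Rows:
  Row 0: "onj"
  Row 1: "dpd"
First row length: 3

3


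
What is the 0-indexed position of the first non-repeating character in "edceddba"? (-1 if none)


Input: edceddba
Character frequencies:
  'a': 1
  'b': 1
  'c': 1
  'd': 3
  'e': 2
Scanning left to right for freq == 1:
  Position 0 ('e'): freq=2, skip
  Position 1 ('d'): freq=3, skip
  Position 2 ('c'): unique! => answer = 2

2


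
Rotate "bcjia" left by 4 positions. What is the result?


Input: "bcjia", rotate left by 4
First 4 characters: "bcji"
Remaining characters: "a"
Concatenate remaining + first: "a" + "bcji" = "abcji"

abcji


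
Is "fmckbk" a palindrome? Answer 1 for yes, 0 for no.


Input: fmckbk
Reversed: kbkcmf
  Compare pos 0 ('f') with pos 5 ('k'): MISMATCH
  Compare pos 1 ('m') with pos 4 ('b'): MISMATCH
  Compare pos 2 ('c') with pos 3 ('k'): MISMATCH
Result: not a palindrome

0


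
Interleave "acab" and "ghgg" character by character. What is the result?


Interleaving "acab" and "ghgg":
  Position 0: 'a' from first, 'g' from second => "ag"
  Position 1: 'c' from first, 'h' from second => "ch"
  Position 2: 'a' from first, 'g' from second => "ag"
  Position 3: 'b' from first, 'g' from second => "bg"
Result: agchagbg

agchagbg


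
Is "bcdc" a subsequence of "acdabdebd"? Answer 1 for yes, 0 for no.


Check if "bcdc" is a subsequence of "acdabdebd"
Greedy scan:
  Position 0 ('a'): no match needed
  Position 1 ('c'): no match needed
  Position 2 ('d'): no match needed
  Position 3 ('a'): no match needed
  Position 4 ('b'): matches sub[0] = 'b'
  Position 5 ('d'): no match needed
  Position 6 ('e'): no match needed
  Position 7 ('b'): no match needed
  Position 8 ('d'): no match needed
Only matched 1/4 characters => not a subsequence

0


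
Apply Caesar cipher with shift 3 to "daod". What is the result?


Caesar cipher: shift "daod" by 3
  'd' (pos 3) + 3 = pos 6 = 'g'
  'a' (pos 0) + 3 = pos 3 = 'd'
  'o' (pos 14) + 3 = pos 17 = 'r'
  'd' (pos 3) + 3 = pos 6 = 'g'
Result: gdrg

gdrg


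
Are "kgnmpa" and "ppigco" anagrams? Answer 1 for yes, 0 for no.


Strings: "kgnmpa", "ppigco"
Sorted first:  agkmnp
Sorted second: cgiopp
Differ at position 0: 'a' vs 'c' => not anagrams

0


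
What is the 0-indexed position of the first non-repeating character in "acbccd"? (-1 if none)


Input: acbccd
Character frequencies:
  'a': 1
  'b': 1
  'c': 3
  'd': 1
Scanning left to right for freq == 1:
  Position 0 ('a'): unique! => answer = 0

0


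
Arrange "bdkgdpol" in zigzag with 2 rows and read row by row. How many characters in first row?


Zigzag "bdkgdpol" into 2 rows:
Placing characters:
  'b' => row 0
  'd' => row 1
  'k' => row 0
  'g' => row 1
  'd' => row 0
  'p' => row 1
  'o' => row 0
  'l' => row 1
Rows:
  Row 0: "bkdo"
  Row 1: "dgpl"
First row length: 4

4


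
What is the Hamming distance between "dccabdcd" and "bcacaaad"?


Comparing "dccabdcd" and "bcacaaad" position by position:
  Position 0: 'd' vs 'b' => differ
  Position 1: 'c' vs 'c' => same
  Position 2: 'c' vs 'a' => differ
  Position 3: 'a' vs 'c' => differ
  Position 4: 'b' vs 'a' => differ
  Position 5: 'd' vs 'a' => differ
  Position 6: 'c' vs 'a' => differ
  Position 7: 'd' vs 'd' => same
Total differences (Hamming distance): 6

6


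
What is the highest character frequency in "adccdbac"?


Input: adccdbac
Character counts:
  'a': 2
  'b': 1
  'c': 3
  'd': 2
Maximum frequency: 3

3


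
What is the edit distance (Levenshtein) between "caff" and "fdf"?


Computing edit distance: "caff" -> "fdf"
DP table:
           f    d    f
      0    1    2    3
  c   1    1    2    3
  a   2    2    2    3
  f   3    2    3    2
  f   4    3    3    3
Edit distance = dp[4][3] = 3

3


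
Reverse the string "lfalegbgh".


Input: lfalegbgh
Reading characters right to left:
  Position 8: 'h'
  Position 7: 'g'
  Position 6: 'b'
  Position 5: 'g'
  Position 4: 'e'
  Position 3: 'l'
  Position 2: 'a'
  Position 1: 'f'
  Position 0: 'l'
Reversed: hgbgelafl

hgbgelafl


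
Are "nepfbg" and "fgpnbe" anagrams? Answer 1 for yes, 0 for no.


Strings: "nepfbg", "fgpnbe"
Sorted first:  befgnp
Sorted second: befgnp
Sorted forms match => anagrams

1


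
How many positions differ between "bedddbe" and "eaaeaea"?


Comparing "bedddbe" and "eaaeaea" position by position:
  Position 0: 'b' vs 'e' => DIFFER
  Position 1: 'e' vs 'a' => DIFFER
  Position 2: 'd' vs 'a' => DIFFER
  Position 3: 'd' vs 'e' => DIFFER
  Position 4: 'd' vs 'a' => DIFFER
  Position 5: 'b' vs 'e' => DIFFER
  Position 6: 'e' vs 'a' => DIFFER
Positions that differ: 7

7


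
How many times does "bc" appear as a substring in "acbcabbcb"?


Searching for "bc" in "acbcabbcb"
Scanning each position:
  Position 0: "ac" => no
  Position 1: "cb" => no
  Position 2: "bc" => MATCH
  Position 3: "ca" => no
  Position 4: "ab" => no
  Position 5: "bb" => no
  Position 6: "bc" => MATCH
  Position 7: "cb" => no
Total occurrences: 2

2


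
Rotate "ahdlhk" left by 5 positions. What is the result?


Input: "ahdlhk", rotate left by 5
First 5 characters: "ahdlh"
Remaining characters: "k"
Concatenate remaining + first: "k" + "ahdlh" = "kahdlh"

kahdlh


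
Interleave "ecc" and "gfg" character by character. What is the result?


Interleaving "ecc" and "gfg":
  Position 0: 'e' from first, 'g' from second => "eg"
  Position 1: 'c' from first, 'f' from second => "cf"
  Position 2: 'c' from first, 'g' from second => "cg"
Result: egcfcg

egcfcg


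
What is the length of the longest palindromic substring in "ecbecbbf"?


Input: "ecbecbbf"
Checking substrings for palindromes:
  [5:7] "bb" (len 2) => palindrome
Longest palindromic substring: "bb" with length 2

2


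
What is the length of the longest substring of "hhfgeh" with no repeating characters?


Input: "hhfgeh"
Sliding window (track last position of each char):
  Position 0 ('h'): window [0,0] length 1 -- new best
  Position 1 ('h'): repeat (last at 0), move window start to 1
  Position 1 ('h'): window [1,1] length 1
  Position 2 ('f'): window [1,2] length 2 -- new best
  Position 3 ('g'): window [1,3] length 3 -- new best
  Position 4 ('e'): window [1,4] length 4 -- new best
  Position 5 ('h'): repeat (last at 1), move window start to 2
  Position 5 ('h'): window [2,5] length 4
Longest substring with no repeats: "hfge" with length 4

4


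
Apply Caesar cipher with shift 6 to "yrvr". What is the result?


Caesar cipher: shift "yrvr" by 6
  'y' (pos 24) + 6 = pos 4 = 'e'
  'r' (pos 17) + 6 = pos 23 = 'x'
  'v' (pos 21) + 6 = pos 1 = 'b'
  'r' (pos 17) + 6 = pos 23 = 'x'
Result: exbx

exbx


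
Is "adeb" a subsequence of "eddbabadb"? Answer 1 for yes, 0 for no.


Check if "adeb" is a subsequence of "eddbabadb"
Greedy scan:
  Position 0 ('e'): no match needed
  Position 1 ('d'): no match needed
  Position 2 ('d'): no match needed
  Position 3 ('b'): no match needed
  Position 4 ('a'): matches sub[0] = 'a'
  Position 5 ('b'): no match needed
  Position 6 ('a'): no match needed
  Position 7 ('d'): matches sub[1] = 'd'
  Position 8 ('b'): no match needed
Only matched 2/4 characters => not a subsequence

0


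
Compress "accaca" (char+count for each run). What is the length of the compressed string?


Input: accaca
Runs:
  'a' x 1 => "a1"
  'c' x 2 => "c2"
  'a' x 1 => "a1"
  'c' x 1 => "c1"
  'a' x 1 => "a1"
Compressed: "a1c2a1c1a1"
Compressed length: 10

10


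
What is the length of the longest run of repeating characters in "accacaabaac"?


Input: "accacaabaac"
Scanning for longest run:
  Position 1 ('c'): new char, reset run to 1
  Position 2 ('c'): continues run of 'c', length=2
  Position 3 ('a'): new char, reset run to 1
  Position 4 ('c'): new char, reset run to 1
  Position 5 ('a'): new char, reset run to 1
  Position 6 ('a'): continues run of 'a', length=2
  Position 7 ('b'): new char, reset run to 1
  Position 8 ('a'): new char, reset run to 1
  Position 9 ('a'): continues run of 'a', length=2
  Position 10 ('c'): new char, reset run to 1
Longest run: 'c' with length 2

2


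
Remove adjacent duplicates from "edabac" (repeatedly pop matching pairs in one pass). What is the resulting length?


Input: edabac
Stack-based adjacent duplicate removal:
  Read 'e': push. Stack: e
  Read 'd': push. Stack: ed
  Read 'a': push. Stack: eda
  Read 'b': push. Stack: edab
  Read 'a': push. Stack: edaba
  Read 'c': push. Stack: edabac
Final stack: "edabac" (length 6)

6


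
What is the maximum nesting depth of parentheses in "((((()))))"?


Input: "((((()))))"
Tracking depth:
  Position 0 '(': depth becomes 1
  Position 1 '(': depth becomes 2
  Position 2 '(': depth becomes 3
  Position 3 '(': depth becomes 4
  Position 4 '(': depth becomes 5
  Position 5 ')': depth becomes 4
  Position 6 ')': depth becomes 3
  Position 7 ')': depth becomes 2
  Position 8 ')': depth becomes 1
  Position 9 ')': depth becomes 0
Maximum depth reached: 5

5


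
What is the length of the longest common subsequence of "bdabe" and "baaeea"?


LCS of "bdabe" and "baaeea"
DP table:
           b    a    a    e    e    a
      0    0    0    0    0    0    0
  b   0    1    1    1    1    1    1
  d   0    1    1    1    1    1    1
  a   0    1    2    2    2    2    2
  b   0    1    2    2    2    2    2
  e   0    1    2    2    3    3    3
LCS length = dp[5][6] = 3

3


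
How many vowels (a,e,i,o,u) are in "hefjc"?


Input: hefjc
Checking each character:
  'h' at position 0: consonant
  'e' at position 1: vowel (running total: 1)
  'f' at position 2: consonant
  'j' at position 3: consonant
  'c' at position 4: consonant
Total vowels: 1

1


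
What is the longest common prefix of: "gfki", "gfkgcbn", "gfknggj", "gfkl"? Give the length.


Words: gfki, gfkgcbn, gfknggj, gfkl
  Position 0: all 'g' => match
  Position 1: all 'f' => match
  Position 2: all 'k' => match
  Position 3: ('i', 'g', 'n', 'l') => mismatch, stop
LCP = "gfk" (length 3)

3


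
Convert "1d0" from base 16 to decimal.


Input: "1d0" in base 16
Positional expansion:
  Digit '1' (value 1) x 16^2 = 256
  Digit 'd' (value 13) x 16^1 = 208
  Digit '0' (value 0) x 16^0 = 0
Sum = 464

464


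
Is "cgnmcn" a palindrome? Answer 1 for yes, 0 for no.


Input: cgnmcn
Reversed: ncmngc
  Compare pos 0 ('c') with pos 5 ('n'): MISMATCH
  Compare pos 1 ('g') with pos 4 ('c'): MISMATCH
  Compare pos 2 ('n') with pos 3 ('m'): MISMATCH
Result: not a palindrome

0


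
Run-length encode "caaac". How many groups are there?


Input: caaac
Scanning for consecutive runs:
  Group 1: 'c' x 1 (positions 0-0)
  Group 2: 'a' x 3 (positions 1-3)
  Group 3: 'c' x 1 (positions 4-4)
Total groups: 3

3


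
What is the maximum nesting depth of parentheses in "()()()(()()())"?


Input: "()()()(()()())"
Tracking depth:
  Position 0 '(': depth becomes 1
  Position 1 ')': depth becomes 0
  Position 2 '(': depth becomes 1
  Position 3 ')': depth becomes 0
  Position 4 '(': depth becomes 1
  Position 5 ')': depth becomes 0
  Position 6 '(': depth becomes 1
  Position 7 '(': depth becomes 2
  Position 8 ')': depth becomes 1
  Position 9 '(': depth becomes 2
  Position 10 ')': depth becomes 1
  Position 11 '(': depth becomes 2
  Position 12 ')': depth becomes 1
  Position 13 ')': depth becomes 0
Maximum depth reached: 2

2


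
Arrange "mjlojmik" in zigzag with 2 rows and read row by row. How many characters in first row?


Zigzag "mjlojmik" into 2 rows:
Placing characters:
  'm' => row 0
  'j' => row 1
  'l' => row 0
  'o' => row 1
  'j' => row 0
  'm' => row 1
  'i' => row 0
  'k' => row 1
Rows:
  Row 0: "mlji"
  Row 1: "jomk"
First row length: 4

4


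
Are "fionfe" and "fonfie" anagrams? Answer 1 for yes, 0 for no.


Strings: "fionfe", "fonfie"
Sorted first:  effino
Sorted second: effino
Sorted forms match => anagrams

1


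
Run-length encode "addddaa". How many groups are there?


Input: addddaa
Scanning for consecutive runs:
  Group 1: 'a' x 1 (positions 0-0)
  Group 2: 'd' x 4 (positions 1-4)
  Group 3: 'a' x 2 (positions 5-6)
Total groups: 3

3


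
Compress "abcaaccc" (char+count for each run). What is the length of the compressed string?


Input: abcaaccc
Runs:
  'a' x 1 => "a1"
  'b' x 1 => "b1"
  'c' x 1 => "c1"
  'a' x 2 => "a2"
  'c' x 3 => "c3"
Compressed: "a1b1c1a2c3"
Compressed length: 10

10


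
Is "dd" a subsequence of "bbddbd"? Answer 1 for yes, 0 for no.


Check if "dd" is a subsequence of "bbddbd"
Greedy scan:
  Position 0 ('b'): no match needed
  Position 1 ('b'): no match needed
  Position 2 ('d'): matches sub[0] = 'd'
  Position 3 ('d'): matches sub[1] = 'd'
  Position 4 ('b'): no match needed
  Position 5 ('d'): no match needed
All 2 characters matched => is a subsequence

1


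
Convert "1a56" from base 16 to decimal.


Input: "1a56" in base 16
Positional expansion:
  Digit '1' (value 1) x 16^3 = 4096
  Digit 'a' (value 10) x 16^2 = 2560
  Digit '5' (value 5) x 16^1 = 80
  Digit '6' (value 6) x 16^0 = 6
Sum = 6742

6742


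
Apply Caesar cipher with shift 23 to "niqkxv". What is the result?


Caesar cipher: shift "niqkxv" by 23
  'n' (pos 13) + 23 = pos 10 = 'k'
  'i' (pos 8) + 23 = pos 5 = 'f'
  'q' (pos 16) + 23 = pos 13 = 'n'
  'k' (pos 10) + 23 = pos 7 = 'h'
  'x' (pos 23) + 23 = pos 20 = 'u'
  'v' (pos 21) + 23 = pos 18 = 's'
Result: kfnhus

kfnhus


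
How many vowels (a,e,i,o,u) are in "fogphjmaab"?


Input: fogphjmaab
Checking each character:
  'f' at position 0: consonant
  'o' at position 1: vowel (running total: 1)
  'g' at position 2: consonant
  'p' at position 3: consonant
  'h' at position 4: consonant
  'j' at position 5: consonant
  'm' at position 6: consonant
  'a' at position 7: vowel (running total: 2)
  'a' at position 8: vowel (running total: 3)
  'b' at position 9: consonant
Total vowels: 3

3


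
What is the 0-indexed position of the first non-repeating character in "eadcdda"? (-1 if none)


Input: eadcdda
Character frequencies:
  'a': 2
  'c': 1
  'd': 3
  'e': 1
Scanning left to right for freq == 1:
  Position 0 ('e'): unique! => answer = 0

0


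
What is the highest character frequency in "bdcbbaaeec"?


Input: bdcbbaaeec
Character counts:
  'a': 2
  'b': 3
  'c': 2
  'd': 1
  'e': 2
Maximum frequency: 3

3


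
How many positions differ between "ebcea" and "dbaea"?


Comparing "ebcea" and "dbaea" position by position:
  Position 0: 'e' vs 'd' => DIFFER
  Position 1: 'b' vs 'b' => same
  Position 2: 'c' vs 'a' => DIFFER
  Position 3: 'e' vs 'e' => same
  Position 4: 'a' vs 'a' => same
Positions that differ: 2

2


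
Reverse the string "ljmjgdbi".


Input: ljmjgdbi
Reading characters right to left:
  Position 7: 'i'
  Position 6: 'b'
  Position 5: 'd'
  Position 4: 'g'
  Position 3: 'j'
  Position 2: 'm'
  Position 1: 'j'
  Position 0: 'l'
Reversed: ibdgjmjl

ibdgjmjl


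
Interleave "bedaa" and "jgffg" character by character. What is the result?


Interleaving "bedaa" and "jgffg":
  Position 0: 'b' from first, 'j' from second => "bj"
  Position 1: 'e' from first, 'g' from second => "eg"
  Position 2: 'd' from first, 'f' from second => "df"
  Position 3: 'a' from first, 'f' from second => "af"
  Position 4: 'a' from first, 'g' from second => "ag"
Result: bjegdfafag

bjegdfafag


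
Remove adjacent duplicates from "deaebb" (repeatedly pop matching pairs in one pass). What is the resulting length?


Input: deaebb
Stack-based adjacent duplicate removal:
  Read 'd': push. Stack: d
  Read 'e': push. Stack: de
  Read 'a': push. Stack: dea
  Read 'e': push. Stack: deae
  Read 'b': push. Stack: deaeb
  Read 'b': matches stack top 'b' => pop. Stack: deae
Final stack: "deae" (length 4)

4
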